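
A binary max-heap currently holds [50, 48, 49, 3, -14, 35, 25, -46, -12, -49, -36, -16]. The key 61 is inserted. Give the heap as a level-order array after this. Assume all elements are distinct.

[61, 48, 50, 3, -14, 49, 25, -46, -12, -49, -36, -16, 35]

append 61 at index 12 → [50, 48, 49, 3, -14, 35, 25, -46, -12, -49, -36, -16, 61]
61 > parent 35 at index 5, swap → [50, 48, 49, 3, -14, 61, 25, -46, -12, -49, -36, -16, 35]
61 > parent 49 at index 2, swap → [50, 48, 61, 3, -14, 49, 25, -46, -12, -49, -36, -16, 35]
61 > parent 50 at index 0, swap → [61, 48, 50, 3, -14, 49, 25, -46, -12, -49, -36, -16, 35]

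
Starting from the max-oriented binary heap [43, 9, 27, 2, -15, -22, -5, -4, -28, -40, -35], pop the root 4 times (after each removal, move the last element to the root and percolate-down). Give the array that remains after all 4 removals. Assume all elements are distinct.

[-4, -15, -5, -28, -40, -22, -35]

extract-max #1 returns 43:
  remove root 43; move last element -35 to root → [-35, 9, 27, 2, -15, -22, -5, -4, -28, -40]
  -35 vs larger child 27 at index 2, swap → [27, 9, -35, 2, -15, -22, -5, -4, -28, -40]
  -35 vs larger child -5 at index 6, swap → [27, 9, -5, 2, -15, -22, -35, -4, -28, -40]
extract-max #2 returns 27:
  remove root 27; move last element -40 to root → [-40, 9, -5, 2, -15, -22, -35, -4, -28]
  -40 vs larger child 9 at index 1, swap → [9, -40, -5, 2, -15, -22, -35, -4, -28]
  -40 vs larger child 2 at index 3, swap → [9, 2, -5, -40, -15, -22, -35, -4, -28]
  -40 vs larger child -4 at index 7, swap → [9, 2, -5, -4, -15, -22, -35, -40, -28]
extract-max #3 returns 9:
  remove root 9; move last element -28 to root → [-28, 2, -5, -4, -15, -22, -35, -40]
  -28 vs larger child 2 at index 1, swap → [2, -28, -5, -4, -15, -22, -35, -40]
  -28 vs larger child -4 at index 3, swap → [2, -4, -5, -28, -15, -22, -35, -40]
extract-max #4 returns 2:
  remove root 2; move last element -40 to root → [-40, -4, -5, -28, -15, -22, -35]
  -40 vs larger child -4 at index 1, swap → [-4, -40, -5, -28, -15, -22, -35]
  -40 vs larger child -15 at index 4, swap → [-4, -15, -5, -28, -40, -22, -35]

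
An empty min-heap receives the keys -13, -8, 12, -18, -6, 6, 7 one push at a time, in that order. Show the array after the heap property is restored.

Insert -13:
  append -13 at index 0 → [-13] (no swap needed)
Insert -8:
  append -8 at index 1 → [-13, -8] (no swap needed)
Insert 12:
  append 12 at index 2 → [-13, -8, 12] (no swap needed)
Insert -18:
  append -18 at index 3 → [-13, -8, 12, -18]
  -18 < parent -8 at index 1, swap → [-13, -18, 12, -8]
  -18 < parent -13 at index 0, swap → [-18, -13, 12, -8]
Insert -6:
  append -6 at index 4 → [-18, -13, 12, -8, -6] (no swap needed)
Insert 6:
  append 6 at index 5 → [-18, -13, 12, -8, -6, 6]
  6 < parent 12 at index 2, swap → [-18, -13, 6, -8, -6, 12]
Insert 7:
  append 7 at index 6 → [-18, -13, 6, -8, -6, 12, 7] (no swap needed)

[-18, -13, 6, -8, -6, 12, 7]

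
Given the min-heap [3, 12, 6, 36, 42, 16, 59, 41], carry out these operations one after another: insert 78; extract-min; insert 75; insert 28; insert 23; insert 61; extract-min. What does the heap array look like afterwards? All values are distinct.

[12, 23, 16, 36, 28, 61, 59, 41, 75, 42, 78]

insert 78:
  append 78 at index 8 → [3, 12, 6, 36, 42, 16, 59, 41, 78] (no swap needed)
extract-min → returns 3:
  remove root 3; move last element 78 to root → [78, 12, 6, 36, 42, 16, 59, 41]
  78 vs smaller child 6 at index 2, swap → [6, 12, 78, 36, 42, 16, 59, 41]
  78 vs smaller child 16 at index 5, swap → [6, 12, 16, 36, 42, 78, 59, 41]
insert 75:
  append 75 at index 8 → [6, 12, 16, 36, 42, 78, 59, 41, 75] (no swap needed)
insert 28:
  append 28 at index 9 → [6, 12, 16, 36, 42, 78, 59, 41, 75, 28]
  28 < parent 42 at index 4, swap → [6, 12, 16, 36, 28, 78, 59, 41, 75, 42]
insert 23:
  append 23 at index 10 → [6, 12, 16, 36, 28, 78, 59, 41, 75, 42, 23]
  23 < parent 28 at index 4, swap → [6, 12, 16, 36, 23, 78, 59, 41, 75, 42, 28]
insert 61:
  append 61 at index 11 → [6, 12, 16, 36, 23, 78, 59, 41, 75, 42, 28, 61]
  61 < parent 78 at index 5, swap → [6, 12, 16, 36, 23, 61, 59, 41, 75, 42, 28, 78]
extract-min → returns 6:
  remove root 6; move last element 78 to root → [78, 12, 16, 36, 23, 61, 59, 41, 75, 42, 28]
  78 vs smaller child 12 at index 1, swap → [12, 78, 16, 36, 23, 61, 59, 41, 75, 42, 28]
  78 vs smaller child 23 at index 4, swap → [12, 23, 16, 36, 78, 61, 59, 41, 75, 42, 28]
  78 vs smaller child 28 at index 10, swap → [12, 23, 16, 36, 28, 61, 59, 41, 75, 42, 78]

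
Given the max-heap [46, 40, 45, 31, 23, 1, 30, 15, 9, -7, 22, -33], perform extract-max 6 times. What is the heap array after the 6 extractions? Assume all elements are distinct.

[22, 15, 9, -33, -7, 1]

extract-max #1 returns 46:
  remove root 46; move last element -33 to root → [-33, 40, 45, 31, 23, 1, 30, 15, 9, -7, 22]
  -33 vs larger child 45 at index 2, swap → [45, 40, -33, 31, 23, 1, 30, 15, 9, -7, 22]
  -33 vs larger child 30 at index 6, swap → [45, 40, 30, 31, 23, 1, -33, 15, 9, -7, 22]
extract-max #2 returns 45:
  remove root 45; move last element 22 to root → [22, 40, 30, 31, 23, 1, -33, 15, 9, -7]
  22 vs larger child 40 at index 1, swap → [40, 22, 30, 31, 23, 1, -33, 15, 9, -7]
  22 vs larger child 31 at index 3, swap → [40, 31, 30, 22, 23, 1, -33, 15, 9, -7]
extract-max #3 returns 40:
  remove root 40; move last element -7 to root → [-7, 31, 30, 22, 23, 1, -33, 15, 9]
  -7 vs larger child 31 at index 1, swap → [31, -7, 30, 22, 23, 1, -33, 15, 9]
  -7 vs larger child 23 at index 4, swap → [31, 23, 30, 22, -7, 1, -33, 15, 9]
extract-max #4 returns 31:
  remove root 31; move last element 9 to root → [9, 23, 30, 22, -7, 1, -33, 15]
  9 vs larger child 30 at index 2, swap → [30, 23, 9, 22, -7, 1, -33, 15]
extract-max #5 returns 30:
  remove root 30; move last element 15 to root → [15, 23, 9, 22, -7, 1, -33]
  15 vs larger child 23 at index 1, swap → [23, 15, 9, 22, -7, 1, -33]
  15 vs larger child 22 at index 3, swap → [23, 22, 9, 15, -7, 1, -33]
extract-max #6 returns 23:
  remove root 23; move last element -33 to root → [-33, 22, 9, 15, -7, 1]
  -33 vs larger child 22 at index 1, swap → [22, -33, 9, 15, -7, 1]
  -33 vs larger child 15 at index 3, swap → [22, 15, 9, -33, -7, 1]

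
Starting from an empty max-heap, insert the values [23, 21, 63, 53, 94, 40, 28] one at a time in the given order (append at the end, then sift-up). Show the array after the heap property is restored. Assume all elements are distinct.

[94, 63, 40, 21, 53, 23, 28]

Insert 23:
  append 23 at index 0 → [23] (no swap needed)
Insert 21:
  append 21 at index 1 → [23, 21] (no swap needed)
Insert 63:
  append 63 at index 2 → [23, 21, 63]
  63 > parent 23 at index 0, swap → [63, 21, 23]
Insert 53:
  append 53 at index 3 → [63, 21, 23, 53]
  53 > parent 21 at index 1, swap → [63, 53, 23, 21]
Insert 94:
  append 94 at index 4 → [63, 53, 23, 21, 94]
  94 > parent 53 at index 1, swap → [63, 94, 23, 21, 53]
  94 > parent 63 at index 0, swap → [94, 63, 23, 21, 53]
Insert 40:
  append 40 at index 5 → [94, 63, 23, 21, 53, 40]
  40 > parent 23 at index 2, swap → [94, 63, 40, 21, 53, 23]
Insert 28:
  append 28 at index 6 → [94, 63, 40, 21, 53, 23, 28] (no swap needed)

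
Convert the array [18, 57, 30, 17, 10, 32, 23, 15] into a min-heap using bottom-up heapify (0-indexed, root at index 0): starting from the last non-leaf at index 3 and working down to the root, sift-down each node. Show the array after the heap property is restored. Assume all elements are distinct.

[10, 15, 23, 17, 57, 32, 30, 18]

sift down from index 3:
  17 vs only child 15 at index 7, swap → [18, 57, 30, 15, 10, 32, 23, 17]
sift down from index 2:
  30 vs smaller child 23 at index 6, swap → [18, 57, 23, 15, 10, 32, 30, 17]
sift down from index 1:
  57 vs smaller child 10 at index 4, swap → [18, 10, 23, 15, 57, 32, 30, 17]
sift down from index 0:
  18 vs smaller child 10 at index 1, swap → [10, 18, 23, 15, 57, 32, 30, 17]
  18 vs smaller child 15 at index 3, swap → [10, 15, 23, 18, 57, 32, 30, 17]
  18 vs only child 17 at index 7, swap → [10, 15, 23, 17, 57, 32, 30, 18]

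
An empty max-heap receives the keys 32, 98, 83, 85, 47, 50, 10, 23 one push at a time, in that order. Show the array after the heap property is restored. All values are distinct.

[98, 85, 83, 32, 47, 50, 10, 23]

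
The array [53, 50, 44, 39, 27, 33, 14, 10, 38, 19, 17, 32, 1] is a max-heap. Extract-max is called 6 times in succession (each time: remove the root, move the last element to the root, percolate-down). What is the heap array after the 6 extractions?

[32, 27, 14, 17, 19, 1, 10]

extract-max #1 returns 53:
  remove root 53; move last element 1 to root → [1, 50, 44, 39, 27, 33, 14, 10, 38, 19, 17, 32]
  1 vs larger child 50 at index 1, swap → [50, 1, 44, 39, 27, 33, 14, 10, 38, 19, 17, 32]
  1 vs larger child 39 at index 3, swap → [50, 39, 44, 1, 27, 33, 14, 10, 38, 19, 17, 32]
  1 vs larger child 38 at index 8, swap → [50, 39, 44, 38, 27, 33, 14, 10, 1, 19, 17, 32]
extract-max #2 returns 50:
  remove root 50; move last element 32 to root → [32, 39, 44, 38, 27, 33, 14, 10, 1, 19, 17]
  32 vs larger child 44 at index 2, swap → [44, 39, 32, 38, 27, 33, 14, 10, 1, 19, 17]
  32 vs larger child 33 at index 5, swap → [44, 39, 33, 38, 27, 32, 14, 10, 1, 19, 17]
extract-max #3 returns 44:
  remove root 44; move last element 17 to root → [17, 39, 33, 38, 27, 32, 14, 10, 1, 19]
  17 vs larger child 39 at index 1, swap → [39, 17, 33, 38, 27, 32, 14, 10, 1, 19]
  17 vs larger child 38 at index 3, swap → [39, 38, 33, 17, 27, 32, 14, 10, 1, 19]
extract-max #4 returns 39:
  remove root 39; move last element 19 to root → [19, 38, 33, 17, 27, 32, 14, 10, 1]
  19 vs larger child 38 at index 1, swap → [38, 19, 33, 17, 27, 32, 14, 10, 1]
  19 vs larger child 27 at index 4, swap → [38, 27, 33, 17, 19, 32, 14, 10, 1]
extract-max #5 returns 38:
  remove root 38; move last element 1 to root → [1, 27, 33, 17, 19, 32, 14, 10]
  1 vs larger child 33 at index 2, swap → [33, 27, 1, 17, 19, 32, 14, 10]
  1 vs larger child 32 at index 5, swap → [33, 27, 32, 17, 19, 1, 14, 10]
extract-max #6 returns 33:
  remove root 33; move last element 10 to root → [10, 27, 32, 17, 19, 1, 14]
  10 vs larger child 32 at index 2, swap → [32, 27, 10, 17, 19, 1, 14]
  10 vs larger child 14 at index 6, swap → [32, 27, 14, 17, 19, 1, 10]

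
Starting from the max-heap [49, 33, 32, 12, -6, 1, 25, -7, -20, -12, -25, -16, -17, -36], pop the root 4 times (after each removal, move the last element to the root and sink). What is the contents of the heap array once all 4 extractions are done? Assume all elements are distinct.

[12, -6, 1, -7, -12, -16, -17, -36, -20, -25]

extract-max #1 returns 49:
  remove root 49; move last element -36 to root → [-36, 33, 32, 12, -6, 1, 25, -7, -20, -12, -25, -16, -17]
  -36 vs larger child 33 at index 1, swap → [33, -36, 32, 12, -6, 1, 25, -7, -20, -12, -25, -16, -17]
  -36 vs larger child 12 at index 3, swap → [33, 12, 32, -36, -6, 1, 25, -7, -20, -12, -25, -16, -17]
  -36 vs larger child -7 at index 7, swap → [33, 12, 32, -7, -6, 1, 25, -36, -20, -12, -25, -16, -17]
extract-max #2 returns 33:
  remove root 33; move last element -17 to root → [-17, 12, 32, -7, -6, 1, 25, -36, -20, -12, -25, -16]
  -17 vs larger child 32 at index 2, swap → [32, 12, -17, -7, -6, 1, 25, -36, -20, -12, -25, -16]
  -17 vs larger child 25 at index 6, swap → [32, 12, 25, -7, -6, 1, -17, -36, -20, -12, -25, -16]
extract-max #3 returns 32:
  remove root 32; move last element -16 to root → [-16, 12, 25, -7, -6, 1, -17, -36, -20, -12, -25]
  -16 vs larger child 25 at index 2, swap → [25, 12, -16, -7, -6, 1, -17, -36, -20, -12, -25]
  -16 vs larger child 1 at index 5, swap → [25, 12, 1, -7, -6, -16, -17, -36, -20, -12, -25]
extract-max #4 returns 25:
  remove root 25; move last element -25 to root → [-25, 12, 1, -7, -6, -16, -17, -36, -20, -12]
  -25 vs larger child 12 at index 1, swap → [12, -25, 1, -7, -6, -16, -17, -36, -20, -12]
  -25 vs larger child -6 at index 4, swap → [12, -6, 1, -7, -25, -16, -17, -36, -20, -12]
  -25 vs only child -12 at index 9, swap → [12, -6, 1, -7, -12, -16, -17, -36, -20, -25]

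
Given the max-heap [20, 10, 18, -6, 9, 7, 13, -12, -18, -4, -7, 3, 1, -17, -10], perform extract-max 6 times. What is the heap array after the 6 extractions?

[3, 1, -7, -6, -4, -17, -10, -12, -18]

extract-max #1 returns 20:
  remove root 20; move last element -10 to root → [-10, 10, 18, -6, 9, 7, 13, -12, -18, -4, -7, 3, 1, -17]
  -10 vs larger child 18 at index 2, swap → [18, 10, -10, -6, 9, 7, 13, -12, -18, -4, -7, 3, 1, -17]
  -10 vs larger child 13 at index 6, swap → [18, 10, 13, -6, 9, 7, -10, -12, -18, -4, -7, 3, 1, -17]
extract-max #2 returns 18:
  remove root 18; move last element -17 to root → [-17, 10, 13, -6, 9, 7, -10, -12, -18, -4, -7, 3, 1]
  -17 vs larger child 13 at index 2, swap → [13, 10, -17, -6, 9, 7, -10, -12, -18, -4, -7, 3, 1]
  -17 vs larger child 7 at index 5, swap → [13, 10, 7, -6, 9, -17, -10, -12, -18, -4, -7, 3, 1]
  -17 vs larger child 3 at index 11, swap → [13, 10, 7, -6, 9, 3, -10, -12, -18, -4, -7, -17, 1]
extract-max #3 returns 13:
  remove root 13; move last element 1 to root → [1, 10, 7, -6, 9, 3, -10, -12, -18, -4, -7, -17]
  1 vs larger child 10 at index 1, swap → [10, 1, 7, -6, 9, 3, -10, -12, -18, -4, -7, -17]
  1 vs larger child 9 at index 4, swap → [10, 9, 7, -6, 1, 3, -10, -12, -18, -4, -7, -17]
extract-max #4 returns 10:
  remove root 10; move last element -17 to root → [-17, 9, 7, -6, 1, 3, -10, -12, -18, -4, -7]
  -17 vs larger child 9 at index 1, swap → [9, -17, 7, -6, 1, 3, -10, -12, -18, -4, -7]
  -17 vs larger child 1 at index 4, swap → [9, 1, 7, -6, -17, 3, -10, -12, -18, -4, -7]
  -17 vs larger child -4 at index 9, swap → [9, 1, 7, -6, -4, 3, -10, -12, -18, -17, -7]
extract-max #5 returns 9:
  remove root 9; move last element -7 to root → [-7, 1, 7, -6, -4, 3, -10, -12, -18, -17]
  -7 vs larger child 7 at index 2, swap → [7, 1, -7, -6, -4, 3, -10, -12, -18, -17]
  -7 vs larger child 3 at index 5, swap → [7, 1, 3, -6, -4, -7, -10, -12, -18, -17]
extract-max #6 returns 7:
  remove root 7; move last element -17 to root → [-17, 1, 3, -6, -4, -7, -10, -12, -18]
  -17 vs larger child 3 at index 2, swap → [3, 1, -17, -6, -4, -7, -10, -12, -18]
  -17 vs larger child -7 at index 5, swap → [3, 1, -7, -6, -4, -17, -10, -12, -18]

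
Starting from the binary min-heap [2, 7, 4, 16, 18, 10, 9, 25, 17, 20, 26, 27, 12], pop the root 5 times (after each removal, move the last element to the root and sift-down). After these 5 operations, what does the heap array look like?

[12, 16, 20, 17, 18, 26, 27, 25]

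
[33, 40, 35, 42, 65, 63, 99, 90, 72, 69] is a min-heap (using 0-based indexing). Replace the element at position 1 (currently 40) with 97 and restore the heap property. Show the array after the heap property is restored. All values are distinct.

set index 1 from 40 to 97 → [33, 97, 35, 42, 65, 63, 99, 90, 72, 69]
97 vs smaller child 42 at index 3, swap → [33, 42, 35, 97, 65, 63, 99, 90, 72, 69]
97 vs smaller child 72 at index 8, swap → [33, 42, 35, 72, 65, 63, 99, 90, 97, 69]

[33, 42, 35, 72, 65, 63, 99, 90, 97, 69]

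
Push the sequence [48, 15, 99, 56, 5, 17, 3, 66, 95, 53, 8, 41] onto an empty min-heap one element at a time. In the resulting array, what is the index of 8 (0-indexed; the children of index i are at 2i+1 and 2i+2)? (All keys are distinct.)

1

Insert 48:
  append 48 at index 0 → [48] (no swap needed)
Insert 15:
  append 15 at index 1 → [48, 15]
  15 < parent 48 at index 0, swap → [15, 48]
Insert 99:
  append 99 at index 2 → [15, 48, 99] (no swap needed)
Insert 56:
  append 56 at index 3 → [15, 48, 99, 56] (no swap needed)
Insert 5:
  append 5 at index 4 → [15, 48, 99, 56, 5]
  5 < parent 48 at index 1, swap → [15, 5, 99, 56, 48]
  5 < parent 15 at index 0, swap → [5, 15, 99, 56, 48]
Insert 17:
  append 17 at index 5 → [5, 15, 99, 56, 48, 17]
  17 < parent 99 at index 2, swap → [5, 15, 17, 56, 48, 99]
Insert 3:
  append 3 at index 6 → [5, 15, 17, 56, 48, 99, 3]
  3 < parent 17 at index 2, swap → [5, 15, 3, 56, 48, 99, 17]
  3 < parent 5 at index 0, swap → [3, 15, 5, 56, 48, 99, 17]
Insert 66:
  append 66 at index 7 → [3, 15, 5, 56, 48, 99, 17, 66] (no swap needed)
Insert 95:
  append 95 at index 8 → [3, 15, 5, 56, 48, 99, 17, 66, 95] (no swap needed)
Insert 53:
  append 53 at index 9 → [3, 15, 5, 56, 48, 99, 17, 66, 95, 53] (no swap needed)
Insert 8:
  append 8 at index 10 → [3, 15, 5, 56, 48, 99, 17, 66, 95, 53, 8]
  8 < parent 48 at index 4, swap → [3, 15, 5, 56, 8, 99, 17, 66, 95, 53, 48]
  8 < parent 15 at index 1, swap → [3, 8, 5, 56, 15, 99, 17, 66, 95, 53, 48]
Insert 41:
  append 41 at index 11 → [3, 8, 5, 56, 15, 99, 17, 66, 95, 53, 48, 41]
  41 < parent 99 at index 5, swap → [3, 8, 5, 56, 15, 41, 17, 66, 95, 53, 48, 99]
resulting array: [3, 8, 5, 56, 15, 41, 17, 66, 95, 53, 48, 99]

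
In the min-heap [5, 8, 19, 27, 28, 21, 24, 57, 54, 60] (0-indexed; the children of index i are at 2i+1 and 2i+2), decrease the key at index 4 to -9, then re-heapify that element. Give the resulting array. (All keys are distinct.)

set index 4 from 28 to -9 → [5, 8, 19, 27, -9, 21, 24, 57, 54, 60]
-9 < parent 8 at index 1, swap → [5, -9, 19, 27, 8, 21, 24, 57, 54, 60]
-9 < parent 5 at index 0, swap → [-9, 5, 19, 27, 8, 21, 24, 57, 54, 60]

[-9, 5, 19, 27, 8, 21, 24, 57, 54, 60]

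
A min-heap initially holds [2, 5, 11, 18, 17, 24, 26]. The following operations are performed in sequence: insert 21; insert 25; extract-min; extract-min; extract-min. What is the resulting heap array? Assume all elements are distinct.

[17, 18, 21, 26, 25, 24]

insert 21:
  append 21 at index 7 → [2, 5, 11, 18, 17, 24, 26, 21] (no swap needed)
insert 25:
  append 25 at index 8 → [2, 5, 11, 18, 17, 24, 26, 21, 25] (no swap needed)
extract-min → returns 2:
  remove root 2; move last element 25 to root → [25, 5, 11, 18, 17, 24, 26, 21]
  25 vs smaller child 5 at index 1, swap → [5, 25, 11, 18, 17, 24, 26, 21]
  25 vs smaller child 17 at index 4, swap → [5, 17, 11, 18, 25, 24, 26, 21]
extract-min → returns 5:
  remove root 5; move last element 21 to root → [21, 17, 11, 18, 25, 24, 26]
  21 vs smaller child 11 at index 2, swap → [11, 17, 21, 18, 25, 24, 26]
extract-min → returns 11:
  remove root 11; move last element 26 to root → [26, 17, 21, 18, 25, 24]
  26 vs smaller child 17 at index 1, swap → [17, 26, 21, 18, 25, 24]
  26 vs smaller child 18 at index 3, swap → [17, 18, 21, 26, 25, 24]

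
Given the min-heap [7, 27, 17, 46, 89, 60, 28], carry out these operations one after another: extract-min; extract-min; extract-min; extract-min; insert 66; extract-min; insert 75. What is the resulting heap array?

extract-min → returns 7:
  remove root 7; move last element 28 to root → [28, 27, 17, 46, 89, 60]
  28 vs smaller child 17 at index 2, swap → [17, 27, 28, 46, 89, 60]
extract-min → returns 17:
  remove root 17; move last element 60 to root → [60, 27, 28, 46, 89]
  60 vs smaller child 27 at index 1, swap → [27, 60, 28, 46, 89]
  60 vs smaller child 46 at index 3, swap → [27, 46, 28, 60, 89]
extract-min → returns 27:
  remove root 27; move last element 89 to root → [89, 46, 28, 60]
  89 vs smaller child 28 at index 2, swap → [28, 46, 89, 60]
extract-min → returns 28:
  remove root 28; move last element 60 to root → [60, 46, 89]
  60 vs smaller child 46 at index 1, swap → [46, 60, 89]
insert 66:
  append 66 at index 3 → [46, 60, 89, 66] (no swap needed)
extract-min → returns 46:
  remove root 46; move last element 66 to root → [66, 60, 89]
  66 vs smaller child 60 at index 1, swap → [60, 66, 89]
insert 75:
  append 75 at index 3 → [60, 66, 89, 75] (no swap needed)

[60, 66, 89, 75]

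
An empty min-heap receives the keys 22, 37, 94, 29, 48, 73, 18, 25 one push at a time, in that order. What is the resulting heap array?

[18, 25, 22, 29, 48, 94, 73, 37]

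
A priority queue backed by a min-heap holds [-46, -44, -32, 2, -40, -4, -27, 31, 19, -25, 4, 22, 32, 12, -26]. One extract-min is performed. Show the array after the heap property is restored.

[-44, -40, -32, 2, -26, -4, -27, 31, 19, -25, 4, 22, 32, 12]

remove root -46; move last element -26 to root → [-26, -44, -32, 2, -40, -4, -27, 31, 19, -25, 4, 22, 32, 12]
-26 vs smaller child -44 at index 1, swap → [-44, -26, -32, 2, -40, -4, -27, 31, 19, -25, 4, 22, 32, 12]
-26 vs smaller child -40 at index 4, swap → [-44, -40, -32, 2, -26, -4, -27, 31, 19, -25, 4, 22, 32, 12]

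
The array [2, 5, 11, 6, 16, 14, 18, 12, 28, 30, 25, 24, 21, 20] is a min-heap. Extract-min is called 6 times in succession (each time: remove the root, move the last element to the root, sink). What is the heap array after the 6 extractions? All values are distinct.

extract-min #1 returns 2:
  remove root 2; move last element 20 to root → [20, 5, 11, 6, 16, 14, 18, 12, 28, 30, 25, 24, 21]
  20 vs smaller child 5 at index 1, swap → [5, 20, 11, 6, 16, 14, 18, 12, 28, 30, 25, 24, 21]
  20 vs smaller child 6 at index 3, swap → [5, 6, 11, 20, 16, 14, 18, 12, 28, 30, 25, 24, 21]
  20 vs smaller child 12 at index 7, swap → [5, 6, 11, 12, 16, 14, 18, 20, 28, 30, 25, 24, 21]
extract-min #2 returns 5:
  remove root 5; move last element 21 to root → [21, 6, 11, 12, 16, 14, 18, 20, 28, 30, 25, 24]
  21 vs smaller child 6 at index 1, swap → [6, 21, 11, 12, 16, 14, 18, 20, 28, 30, 25, 24]
  21 vs smaller child 12 at index 3, swap → [6, 12, 11, 21, 16, 14, 18, 20, 28, 30, 25, 24]
  21 vs smaller child 20 at index 7, swap → [6, 12, 11, 20, 16, 14, 18, 21, 28, 30, 25, 24]
extract-min #3 returns 6:
  remove root 6; move last element 24 to root → [24, 12, 11, 20, 16, 14, 18, 21, 28, 30, 25]
  24 vs smaller child 11 at index 2, swap → [11, 12, 24, 20, 16, 14, 18, 21, 28, 30, 25]
  24 vs smaller child 14 at index 5, swap → [11, 12, 14, 20, 16, 24, 18, 21, 28, 30, 25]
extract-min #4 returns 11:
  remove root 11; move last element 25 to root → [25, 12, 14, 20, 16, 24, 18, 21, 28, 30]
  25 vs smaller child 12 at index 1, swap → [12, 25, 14, 20, 16, 24, 18, 21, 28, 30]
  25 vs smaller child 16 at index 4, swap → [12, 16, 14, 20, 25, 24, 18, 21, 28, 30]
extract-min #5 returns 12:
  remove root 12; move last element 30 to root → [30, 16, 14, 20, 25, 24, 18, 21, 28]
  30 vs smaller child 14 at index 2, swap → [14, 16, 30, 20, 25, 24, 18, 21, 28]
  30 vs smaller child 18 at index 6, swap → [14, 16, 18, 20, 25, 24, 30, 21, 28]
extract-min #6 returns 14:
  remove root 14; move last element 28 to root → [28, 16, 18, 20, 25, 24, 30, 21]
  28 vs smaller child 16 at index 1, swap → [16, 28, 18, 20, 25, 24, 30, 21]
  28 vs smaller child 20 at index 3, swap → [16, 20, 18, 28, 25, 24, 30, 21]
  28 vs only child 21 at index 7, swap → [16, 20, 18, 21, 25, 24, 30, 28]

[16, 20, 18, 21, 25, 24, 30, 28]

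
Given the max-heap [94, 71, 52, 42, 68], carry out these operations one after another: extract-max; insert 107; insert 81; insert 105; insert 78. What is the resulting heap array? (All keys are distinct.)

extract-max → returns 94:
  remove root 94; move last element 68 to root → [68, 71, 52, 42]
  68 vs larger child 71 at index 1, swap → [71, 68, 52, 42]
insert 107:
  append 107 at index 4 → [71, 68, 52, 42, 107]
  107 > parent 68 at index 1, swap → [71, 107, 52, 42, 68]
  107 > parent 71 at index 0, swap → [107, 71, 52, 42, 68]
insert 81:
  append 81 at index 5 → [107, 71, 52, 42, 68, 81]
  81 > parent 52 at index 2, swap → [107, 71, 81, 42, 68, 52]
insert 105:
  append 105 at index 6 → [107, 71, 81, 42, 68, 52, 105]
  105 > parent 81 at index 2, swap → [107, 71, 105, 42, 68, 52, 81]
insert 78:
  append 78 at index 7 → [107, 71, 105, 42, 68, 52, 81, 78]
  78 > parent 42 at index 3, swap → [107, 71, 105, 78, 68, 52, 81, 42]
  78 > parent 71 at index 1, swap → [107, 78, 105, 71, 68, 52, 81, 42]

[107, 78, 105, 71, 68, 52, 81, 42]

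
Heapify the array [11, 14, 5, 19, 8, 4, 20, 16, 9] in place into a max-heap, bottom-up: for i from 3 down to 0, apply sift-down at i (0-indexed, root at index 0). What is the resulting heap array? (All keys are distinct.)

[20, 19, 11, 16, 8, 4, 5, 14, 9]

sift down from index 3: already satisfies heap property
sift down from index 2:
  5 vs larger child 20 at index 6, swap → [11, 14, 20, 19, 8, 4, 5, 16, 9]
sift down from index 1:
  14 vs larger child 19 at index 3, swap → [11, 19, 20, 14, 8, 4, 5, 16, 9]
  14 vs larger child 16 at index 7, swap → [11, 19, 20, 16, 8, 4, 5, 14, 9]
sift down from index 0:
  11 vs larger child 20 at index 2, swap → [20, 19, 11, 16, 8, 4, 5, 14, 9]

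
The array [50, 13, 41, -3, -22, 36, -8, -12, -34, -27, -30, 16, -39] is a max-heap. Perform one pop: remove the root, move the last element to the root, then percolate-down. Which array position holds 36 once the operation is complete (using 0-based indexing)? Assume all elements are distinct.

remove root 50; move last element -39 to root → [-39, 13, 41, -3, -22, 36, -8, -12, -34, -27, -30, 16]
-39 vs larger child 41 at index 2, swap → [41, 13, -39, -3, -22, 36, -8, -12, -34, -27, -30, 16]
-39 vs larger child 36 at index 5, swap → [41, 13, 36, -3, -22, -39, -8, -12, -34, -27, -30, 16]
-39 vs only child 16 at index 11, swap → [41, 13, 36, -3, -22, 16, -8, -12, -34, -27, -30, -39]
resulting array: [41, 13, 36, -3, -22, 16, -8, -12, -34, -27, -30, -39]

2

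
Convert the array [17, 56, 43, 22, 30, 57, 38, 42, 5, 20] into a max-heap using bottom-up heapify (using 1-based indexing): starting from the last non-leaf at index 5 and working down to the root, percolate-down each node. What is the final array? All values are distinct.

[57, 56, 43, 42, 30, 17, 38, 22, 5, 20]

sift down from index 5: already satisfies heap property
sift down from index 4:
  22 vs larger child 42 at index 8, swap → [17, 56, 43, 42, 30, 57, 38, 22, 5, 20]
sift down from index 3:
  43 vs larger child 57 at index 6, swap → [17, 56, 57, 42, 30, 43, 38, 22, 5, 20]
sift down from index 2: already satisfies heap property
sift down from index 1:
  17 vs larger child 57 at index 3, swap → [57, 56, 17, 42, 30, 43, 38, 22, 5, 20]
  17 vs larger child 43 at index 6, swap → [57, 56, 43, 42, 30, 17, 38, 22, 5, 20]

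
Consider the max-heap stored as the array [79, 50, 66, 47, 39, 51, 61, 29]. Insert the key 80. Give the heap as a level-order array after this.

[80, 79, 66, 50, 39, 51, 61, 29, 47]

append 80 at index 8 → [79, 50, 66, 47, 39, 51, 61, 29, 80]
80 > parent 47 at index 3, swap → [79, 50, 66, 80, 39, 51, 61, 29, 47]
80 > parent 50 at index 1, swap → [79, 80, 66, 50, 39, 51, 61, 29, 47]
80 > parent 79 at index 0, swap → [80, 79, 66, 50, 39, 51, 61, 29, 47]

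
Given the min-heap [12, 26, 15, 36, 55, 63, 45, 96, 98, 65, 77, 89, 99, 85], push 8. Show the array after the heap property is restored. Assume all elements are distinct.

append 8 at index 14 → [12, 26, 15, 36, 55, 63, 45, 96, 98, 65, 77, 89, 99, 85, 8]
8 < parent 45 at index 6, swap → [12, 26, 15, 36, 55, 63, 8, 96, 98, 65, 77, 89, 99, 85, 45]
8 < parent 15 at index 2, swap → [12, 26, 8, 36, 55, 63, 15, 96, 98, 65, 77, 89, 99, 85, 45]
8 < parent 12 at index 0, swap → [8, 26, 12, 36, 55, 63, 15, 96, 98, 65, 77, 89, 99, 85, 45]

[8, 26, 12, 36, 55, 63, 15, 96, 98, 65, 77, 89, 99, 85, 45]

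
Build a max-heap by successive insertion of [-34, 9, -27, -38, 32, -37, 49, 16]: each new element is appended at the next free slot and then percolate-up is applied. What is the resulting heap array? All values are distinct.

[49, 16, 32, 9, -34, -37, -27, -38]

Insert -34:
  append -34 at index 0 → [-34] (no swap needed)
Insert 9:
  append 9 at index 1 → [-34, 9]
  9 > parent -34 at index 0, swap → [9, -34]
Insert -27:
  append -27 at index 2 → [9, -34, -27] (no swap needed)
Insert -38:
  append -38 at index 3 → [9, -34, -27, -38] (no swap needed)
Insert 32:
  append 32 at index 4 → [9, -34, -27, -38, 32]
  32 > parent -34 at index 1, swap → [9, 32, -27, -38, -34]
  32 > parent 9 at index 0, swap → [32, 9, -27, -38, -34]
Insert -37:
  append -37 at index 5 → [32, 9, -27, -38, -34, -37] (no swap needed)
Insert 49:
  append 49 at index 6 → [32, 9, -27, -38, -34, -37, 49]
  49 > parent -27 at index 2, swap → [32, 9, 49, -38, -34, -37, -27]
  49 > parent 32 at index 0, swap → [49, 9, 32, -38, -34, -37, -27]
Insert 16:
  append 16 at index 7 → [49, 9, 32, -38, -34, -37, -27, 16]
  16 > parent -38 at index 3, swap → [49, 9, 32, 16, -34, -37, -27, -38]
  16 > parent 9 at index 1, swap → [49, 16, 32, 9, -34, -37, -27, -38]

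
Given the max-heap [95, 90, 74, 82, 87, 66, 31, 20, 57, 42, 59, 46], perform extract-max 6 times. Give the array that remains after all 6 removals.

extract-max #1 returns 95:
  remove root 95; move last element 46 to root → [46, 90, 74, 82, 87, 66, 31, 20, 57, 42, 59]
  46 vs larger child 90 at index 1, swap → [90, 46, 74, 82, 87, 66, 31, 20, 57, 42, 59]
  46 vs larger child 87 at index 4, swap → [90, 87, 74, 82, 46, 66, 31, 20, 57, 42, 59]
  46 vs larger child 59 at index 10, swap → [90, 87, 74, 82, 59, 66, 31, 20, 57, 42, 46]
extract-max #2 returns 90:
  remove root 90; move last element 46 to root → [46, 87, 74, 82, 59, 66, 31, 20, 57, 42]
  46 vs larger child 87 at index 1, swap → [87, 46, 74, 82, 59, 66, 31, 20, 57, 42]
  46 vs larger child 82 at index 3, swap → [87, 82, 74, 46, 59, 66, 31, 20, 57, 42]
  46 vs larger child 57 at index 8, swap → [87, 82, 74, 57, 59, 66, 31, 20, 46, 42]
extract-max #3 returns 87:
  remove root 87; move last element 42 to root → [42, 82, 74, 57, 59, 66, 31, 20, 46]
  42 vs larger child 82 at index 1, swap → [82, 42, 74, 57, 59, 66, 31, 20, 46]
  42 vs larger child 59 at index 4, swap → [82, 59, 74, 57, 42, 66, 31, 20, 46]
extract-max #4 returns 82:
  remove root 82; move last element 46 to root → [46, 59, 74, 57, 42, 66, 31, 20]
  46 vs larger child 74 at index 2, swap → [74, 59, 46, 57, 42, 66, 31, 20]
  46 vs larger child 66 at index 5, swap → [74, 59, 66, 57, 42, 46, 31, 20]
extract-max #5 returns 74:
  remove root 74; move last element 20 to root → [20, 59, 66, 57, 42, 46, 31]
  20 vs larger child 66 at index 2, swap → [66, 59, 20, 57, 42, 46, 31]
  20 vs larger child 46 at index 5, swap → [66, 59, 46, 57, 42, 20, 31]
extract-max #6 returns 66:
  remove root 66; move last element 31 to root → [31, 59, 46, 57, 42, 20]
  31 vs larger child 59 at index 1, swap → [59, 31, 46, 57, 42, 20]
  31 vs larger child 57 at index 3, swap → [59, 57, 46, 31, 42, 20]

[59, 57, 46, 31, 42, 20]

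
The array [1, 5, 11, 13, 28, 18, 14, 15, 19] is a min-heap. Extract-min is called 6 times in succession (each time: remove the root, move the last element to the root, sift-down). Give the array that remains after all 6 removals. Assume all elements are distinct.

extract-min #1 returns 1:
  remove root 1; move last element 19 to root → [19, 5, 11, 13, 28, 18, 14, 15]
  19 vs smaller child 5 at index 1, swap → [5, 19, 11, 13, 28, 18, 14, 15]
  19 vs smaller child 13 at index 3, swap → [5, 13, 11, 19, 28, 18, 14, 15]
  19 vs only child 15 at index 7, swap → [5, 13, 11, 15, 28, 18, 14, 19]
extract-min #2 returns 5:
  remove root 5; move last element 19 to root → [19, 13, 11, 15, 28, 18, 14]
  19 vs smaller child 11 at index 2, swap → [11, 13, 19, 15, 28, 18, 14]
  19 vs smaller child 14 at index 6, swap → [11, 13, 14, 15, 28, 18, 19]
extract-min #3 returns 11:
  remove root 11; move last element 19 to root → [19, 13, 14, 15, 28, 18]
  19 vs smaller child 13 at index 1, swap → [13, 19, 14, 15, 28, 18]
  19 vs smaller child 15 at index 3, swap → [13, 15, 14, 19, 28, 18]
extract-min #4 returns 13:
  remove root 13; move last element 18 to root → [18, 15, 14, 19, 28]
  18 vs smaller child 14 at index 2, swap → [14, 15, 18, 19, 28]
extract-min #5 returns 14:
  remove root 14; move last element 28 to root → [28, 15, 18, 19]
  28 vs smaller child 15 at index 1, swap → [15, 28, 18, 19]
  28 vs only child 19 at index 3, swap → [15, 19, 18, 28]
extract-min #6 returns 15:
  remove root 15; move last element 28 to root → [28, 19, 18]
  28 vs smaller child 18 at index 2, swap → [18, 19, 28]

[18, 19, 28]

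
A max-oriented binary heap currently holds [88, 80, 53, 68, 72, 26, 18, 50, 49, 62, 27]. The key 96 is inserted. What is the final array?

append 96 at index 11 → [88, 80, 53, 68, 72, 26, 18, 50, 49, 62, 27, 96]
96 > parent 26 at index 5, swap → [88, 80, 53, 68, 72, 96, 18, 50, 49, 62, 27, 26]
96 > parent 53 at index 2, swap → [88, 80, 96, 68, 72, 53, 18, 50, 49, 62, 27, 26]
96 > parent 88 at index 0, swap → [96, 80, 88, 68, 72, 53, 18, 50, 49, 62, 27, 26]

[96, 80, 88, 68, 72, 53, 18, 50, 49, 62, 27, 26]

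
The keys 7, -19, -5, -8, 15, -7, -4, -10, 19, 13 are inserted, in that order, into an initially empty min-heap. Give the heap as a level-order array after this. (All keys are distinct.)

Insert 7:
  append 7 at index 0 → [7] (no swap needed)
Insert -19:
  append -19 at index 1 → [7, -19]
  -19 < parent 7 at index 0, swap → [-19, 7]
Insert -5:
  append -5 at index 2 → [-19, 7, -5] (no swap needed)
Insert -8:
  append -8 at index 3 → [-19, 7, -5, -8]
  -8 < parent 7 at index 1, swap → [-19, -8, -5, 7]
Insert 15:
  append 15 at index 4 → [-19, -8, -5, 7, 15] (no swap needed)
Insert -7:
  append -7 at index 5 → [-19, -8, -5, 7, 15, -7]
  -7 < parent -5 at index 2, swap → [-19, -8, -7, 7, 15, -5]
Insert -4:
  append -4 at index 6 → [-19, -8, -7, 7, 15, -5, -4] (no swap needed)
Insert -10:
  append -10 at index 7 → [-19, -8, -7, 7, 15, -5, -4, -10]
  -10 < parent 7 at index 3, swap → [-19, -8, -7, -10, 15, -5, -4, 7]
  -10 < parent -8 at index 1, swap → [-19, -10, -7, -8, 15, -5, -4, 7]
Insert 19:
  append 19 at index 8 → [-19, -10, -7, -8, 15, -5, -4, 7, 19] (no swap needed)
Insert 13:
  append 13 at index 9 → [-19, -10, -7, -8, 15, -5, -4, 7, 19, 13]
  13 < parent 15 at index 4, swap → [-19, -10, -7, -8, 13, -5, -4, 7, 19, 15]

[-19, -10, -7, -8, 13, -5, -4, 7, 19, 15]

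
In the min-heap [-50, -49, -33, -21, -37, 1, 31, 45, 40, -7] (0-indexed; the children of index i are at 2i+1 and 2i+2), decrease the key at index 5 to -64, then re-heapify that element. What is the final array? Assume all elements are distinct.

set index 5 from 1 to -64 → [-50, -49, -33, -21, -37, -64, 31, 45, 40, -7]
-64 < parent -33 at index 2, swap → [-50, -49, -64, -21, -37, -33, 31, 45, 40, -7]
-64 < parent -50 at index 0, swap → [-64, -49, -50, -21, -37, -33, 31, 45, 40, -7]

[-64, -49, -50, -21, -37, -33, 31, 45, 40, -7]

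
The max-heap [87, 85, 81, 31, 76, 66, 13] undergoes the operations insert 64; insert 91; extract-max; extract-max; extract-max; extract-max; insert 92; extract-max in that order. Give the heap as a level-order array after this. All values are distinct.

[76, 64, 66, 13, 31]

insert 64:
  append 64 at index 7 → [87, 85, 81, 31, 76, 66, 13, 64]
  64 > parent 31 at index 3, swap → [87, 85, 81, 64, 76, 66, 13, 31]
insert 91:
  append 91 at index 8 → [87, 85, 81, 64, 76, 66, 13, 31, 91]
  91 > parent 64 at index 3, swap → [87, 85, 81, 91, 76, 66, 13, 31, 64]
  91 > parent 85 at index 1, swap → [87, 91, 81, 85, 76, 66, 13, 31, 64]
  91 > parent 87 at index 0, swap → [91, 87, 81, 85, 76, 66, 13, 31, 64]
extract-max → returns 91:
  remove root 91; move last element 64 to root → [64, 87, 81, 85, 76, 66, 13, 31]
  64 vs larger child 87 at index 1, swap → [87, 64, 81, 85, 76, 66, 13, 31]
  64 vs larger child 85 at index 3, swap → [87, 85, 81, 64, 76, 66, 13, 31]
extract-max → returns 87:
  remove root 87; move last element 31 to root → [31, 85, 81, 64, 76, 66, 13]
  31 vs larger child 85 at index 1, swap → [85, 31, 81, 64, 76, 66, 13]
  31 vs larger child 76 at index 4, swap → [85, 76, 81, 64, 31, 66, 13]
extract-max → returns 85:
  remove root 85; move last element 13 to root → [13, 76, 81, 64, 31, 66]
  13 vs larger child 81 at index 2, swap → [81, 76, 13, 64, 31, 66]
  13 vs only child 66 at index 5, swap → [81, 76, 66, 64, 31, 13]
extract-max → returns 81:
  remove root 81; move last element 13 to root → [13, 76, 66, 64, 31]
  13 vs larger child 76 at index 1, swap → [76, 13, 66, 64, 31]
  13 vs larger child 64 at index 3, swap → [76, 64, 66, 13, 31]
insert 92:
  append 92 at index 5 → [76, 64, 66, 13, 31, 92]
  92 > parent 66 at index 2, swap → [76, 64, 92, 13, 31, 66]
  92 > parent 76 at index 0, swap → [92, 64, 76, 13, 31, 66]
extract-max → returns 92:
  remove root 92; move last element 66 to root → [66, 64, 76, 13, 31]
  66 vs larger child 76 at index 2, swap → [76, 64, 66, 13, 31]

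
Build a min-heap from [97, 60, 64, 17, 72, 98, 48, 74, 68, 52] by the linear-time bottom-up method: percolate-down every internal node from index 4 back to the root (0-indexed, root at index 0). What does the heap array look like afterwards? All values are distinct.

sift down from index 4:
  72 vs only child 52 at index 9, swap → [97, 60, 64, 17, 52, 98, 48, 74, 68, 72]
sift down from index 3: already satisfies heap property
sift down from index 2:
  64 vs smaller child 48 at index 6, swap → [97, 60, 48, 17, 52, 98, 64, 74, 68, 72]
sift down from index 1:
  60 vs smaller child 17 at index 3, swap → [97, 17, 48, 60, 52, 98, 64, 74, 68, 72]
sift down from index 0:
  97 vs smaller child 17 at index 1, swap → [17, 97, 48, 60, 52, 98, 64, 74, 68, 72]
  97 vs smaller child 52 at index 4, swap → [17, 52, 48, 60, 97, 98, 64, 74, 68, 72]
  97 vs only child 72 at index 9, swap → [17, 52, 48, 60, 72, 98, 64, 74, 68, 97]

[17, 52, 48, 60, 72, 98, 64, 74, 68, 97]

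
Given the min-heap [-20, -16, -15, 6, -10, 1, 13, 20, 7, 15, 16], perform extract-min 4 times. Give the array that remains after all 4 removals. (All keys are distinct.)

[1, 6, 13, 7, 15, 16, 20]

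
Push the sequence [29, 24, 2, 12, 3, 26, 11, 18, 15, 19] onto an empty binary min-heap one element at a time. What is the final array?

[2, 3, 11, 15, 12, 26, 24, 29, 18, 19]

Insert 29:
  append 29 at index 0 → [29] (no swap needed)
Insert 24:
  append 24 at index 1 → [29, 24]
  24 < parent 29 at index 0, swap → [24, 29]
Insert 2:
  append 2 at index 2 → [24, 29, 2]
  2 < parent 24 at index 0, swap → [2, 29, 24]
Insert 12:
  append 12 at index 3 → [2, 29, 24, 12]
  12 < parent 29 at index 1, swap → [2, 12, 24, 29]
Insert 3:
  append 3 at index 4 → [2, 12, 24, 29, 3]
  3 < parent 12 at index 1, swap → [2, 3, 24, 29, 12]
Insert 26:
  append 26 at index 5 → [2, 3, 24, 29, 12, 26] (no swap needed)
Insert 11:
  append 11 at index 6 → [2, 3, 24, 29, 12, 26, 11]
  11 < parent 24 at index 2, swap → [2, 3, 11, 29, 12, 26, 24]
Insert 18:
  append 18 at index 7 → [2, 3, 11, 29, 12, 26, 24, 18]
  18 < parent 29 at index 3, swap → [2, 3, 11, 18, 12, 26, 24, 29]
Insert 15:
  append 15 at index 8 → [2, 3, 11, 18, 12, 26, 24, 29, 15]
  15 < parent 18 at index 3, swap → [2, 3, 11, 15, 12, 26, 24, 29, 18]
Insert 19:
  append 19 at index 9 → [2, 3, 11, 15, 12, 26, 24, 29, 18, 19] (no swap needed)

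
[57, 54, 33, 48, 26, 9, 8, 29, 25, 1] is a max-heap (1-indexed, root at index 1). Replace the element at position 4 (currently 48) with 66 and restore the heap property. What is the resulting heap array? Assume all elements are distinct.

set index 4 from 48 to 66 → [57, 54, 33, 66, 26, 9, 8, 29, 25, 1]
66 > parent 54 at index 2, swap → [57, 66, 33, 54, 26, 9, 8, 29, 25, 1]
66 > parent 57 at index 1, swap → [66, 57, 33, 54, 26, 9, 8, 29, 25, 1]

[66, 57, 33, 54, 26, 9, 8, 29, 25, 1]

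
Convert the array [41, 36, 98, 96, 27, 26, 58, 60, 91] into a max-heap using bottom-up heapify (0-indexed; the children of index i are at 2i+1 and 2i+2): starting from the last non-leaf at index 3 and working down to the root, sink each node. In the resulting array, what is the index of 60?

7

sift down from index 3: already satisfies heap property
sift down from index 2: already satisfies heap property
sift down from index 1:
  36 vs larger child 96 at index 3, swap → [41, 96, 98, 36, 27, 26, 58, 60, 91]
  36 vs larger child 91 at index 8, swap → [41, 96, 98, 91, 27, 26, 58, 60, 36]
sift down from index 0:
  41 vs larger child 98 at index 2, swap → [98, 96, 41, 91, 27, 26, 58, 60, 36]
  41 vs larger child 58 at index 6, swap → [98, 96, 58, 91, 27, 26, 41, 60, 36]
resulting array: [98, 96, 58, 91, 27, 26, 41, 60, 36]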